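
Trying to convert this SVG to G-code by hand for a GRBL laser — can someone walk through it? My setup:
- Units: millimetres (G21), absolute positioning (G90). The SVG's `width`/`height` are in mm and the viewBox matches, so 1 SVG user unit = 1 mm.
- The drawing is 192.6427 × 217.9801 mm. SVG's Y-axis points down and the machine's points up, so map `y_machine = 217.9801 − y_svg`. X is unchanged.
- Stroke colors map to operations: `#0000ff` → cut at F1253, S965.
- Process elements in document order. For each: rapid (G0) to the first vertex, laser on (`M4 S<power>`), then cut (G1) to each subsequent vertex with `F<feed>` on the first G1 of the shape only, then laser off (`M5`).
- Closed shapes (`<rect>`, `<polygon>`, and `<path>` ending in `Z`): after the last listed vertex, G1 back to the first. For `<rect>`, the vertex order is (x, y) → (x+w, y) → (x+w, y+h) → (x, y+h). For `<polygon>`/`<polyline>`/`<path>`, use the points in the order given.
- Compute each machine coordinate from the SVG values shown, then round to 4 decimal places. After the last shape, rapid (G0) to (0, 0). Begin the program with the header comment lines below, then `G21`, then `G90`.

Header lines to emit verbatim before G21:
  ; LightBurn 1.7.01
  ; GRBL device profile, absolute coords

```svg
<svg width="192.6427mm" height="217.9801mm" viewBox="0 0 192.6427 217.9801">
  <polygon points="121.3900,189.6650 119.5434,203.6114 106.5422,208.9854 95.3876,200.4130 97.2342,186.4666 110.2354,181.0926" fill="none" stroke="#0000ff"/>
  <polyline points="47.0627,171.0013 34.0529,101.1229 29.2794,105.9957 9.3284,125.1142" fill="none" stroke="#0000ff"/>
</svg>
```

; LightBurn 1.7.01
; GRBL device profile, absolute coords
G21
G90
G0 X121.3900 Y28.3151
M4 S965
G1 X119.5434 Y14.3687 F1253
G1 X106.5422 Y8.9947
G1 X95.3876 Y17.5671
G1 X97.2342 Y31.5135
G1 X110.2354 Y36.8875
G1 X121.3900 Y28.3151
M5
G0 X47.0627 Y46.9788
M4 S965
G1 X34.0529 Y116.8572 F1253
G1 X29.2794 Y111.9844
G1 X9.3284 Y92.8659
M5
G0 X0.0000 Y0.0000

Since the viewBox matches the mm dimensions, user units are millimetres directly. The only transform is the Y-flip y_m = 217.9801 − y_svg.

Shape 1 is a regular polygon drawn with `<polygon>`. Its stroke #0000ff means cut at S965, F1253. After flipping Y the toolpath is (121.3900,28.3151) → (119.5434,14.3687) → (106.5422,8.9947) → (95.3876,17.5671) → (97.2342,31.5135) → (110.2354,36.8875) → (121.3900,28.3151), returning to the start.

Shape 2 is a open polyline drawn with `<polyline>`. Its stroke #0000ff means cut at S965, F1253. After flipping Y the toolpath is (47.0627,46.9788) → (34.0529,116.8572) → (29.2794,111.9844) → (9.3284,92.8659).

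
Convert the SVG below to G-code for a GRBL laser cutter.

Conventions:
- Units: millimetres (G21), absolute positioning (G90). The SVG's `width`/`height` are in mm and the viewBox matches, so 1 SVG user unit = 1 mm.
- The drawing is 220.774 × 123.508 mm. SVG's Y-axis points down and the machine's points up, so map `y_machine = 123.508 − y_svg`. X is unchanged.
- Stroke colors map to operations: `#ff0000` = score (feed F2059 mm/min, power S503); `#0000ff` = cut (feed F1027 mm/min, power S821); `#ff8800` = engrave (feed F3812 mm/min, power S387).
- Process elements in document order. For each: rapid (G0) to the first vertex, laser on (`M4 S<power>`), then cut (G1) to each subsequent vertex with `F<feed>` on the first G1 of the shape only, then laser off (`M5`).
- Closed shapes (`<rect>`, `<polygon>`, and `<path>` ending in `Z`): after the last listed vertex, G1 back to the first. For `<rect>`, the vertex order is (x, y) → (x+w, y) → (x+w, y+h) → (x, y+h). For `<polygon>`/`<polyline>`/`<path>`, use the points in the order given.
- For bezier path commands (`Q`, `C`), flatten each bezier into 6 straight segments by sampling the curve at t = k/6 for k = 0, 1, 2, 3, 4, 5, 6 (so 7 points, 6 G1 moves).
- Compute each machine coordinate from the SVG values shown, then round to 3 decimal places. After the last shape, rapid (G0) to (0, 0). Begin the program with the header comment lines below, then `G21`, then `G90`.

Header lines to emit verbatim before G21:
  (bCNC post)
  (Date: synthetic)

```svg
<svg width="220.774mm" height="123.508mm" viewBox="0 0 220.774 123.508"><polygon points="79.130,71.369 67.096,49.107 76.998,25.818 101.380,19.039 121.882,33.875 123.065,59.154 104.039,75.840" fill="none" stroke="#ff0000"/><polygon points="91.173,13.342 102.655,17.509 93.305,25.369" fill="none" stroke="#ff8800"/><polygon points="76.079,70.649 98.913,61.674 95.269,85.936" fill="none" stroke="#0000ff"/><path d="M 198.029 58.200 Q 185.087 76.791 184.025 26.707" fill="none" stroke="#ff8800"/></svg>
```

viewBox `0 0 220.774 123.508` with mm width/height → 1 unit = 1 mm. Flip: y_m = 123.508 − y_svg.

**Shape 1** — `<polygon>` regular polygon, stroke `#ff0000` → score (S503, F2059). Machine vertices: (79.130,52.139) → (67.096,74.401) → (76.998,97.690) → (101.380,104.469) → (121.882,89.633) → (123.065,64.354) → (104.039,47.668) → (79.130,52.139). Closed: final G1 returns to the first vertex.

**Shape 2** — `<polygon>` regular polygon, stroke `#ff8800` → engrave (S387, F3812). Machine vertices: (91.173,110.166) → (102.655,105.999) → (93.305,98.139) → (91.173,110.166). Closed: final G1 returns to the first vertex.

**Shape 3** — `<polygon>` regular polygon, stroke `#0000ff` → cut (S821, F1027). Machine vertices: (76.079,52.859) → (98.913,61.834) → (95.269,37.572) → (76.079,52.859). Closed: final G1 returns to the first vertex.

**Shape 4** — `<path>` quadratic bezier, stroke `#ff8800` → engrave (S387, F3812). Control points (SVG): P0=(198.029,58.200), P1=(185.087,76.791), P2=(184.025,26.707); sampled at t=k/6. Machine vertices: (198.029,65.308) → (194.045,61.019) → (190.721,60.545) → (188.057,63.886) → (186.053,71.042) → (184.709,82.014) → (184.025,96.801). Open path.

(bCNC post)
(Date: synthetic)
G21
G90
G0 X79.130 Y52.139
M4 S503
G1 X67.096 Y74.401 F2059
G1 X76.998 Y97.690
G1 X101.380 Y104.469
G1 X121.882 Y89.633
G1 X123.065 Y64.354
G1 X104.039 Y47.668
G1 X79.130 Y52.139
M5
G0 X91.173 Y110.166
M4 S387
G1 X102.655 Y105.999 F3812
G1 X93.305 Y98.139
G1 X91.173 Y110.166
M5
G0 X76.079 Y52.859
M4 S821
G1 X98.913 Y61.834 F1027
G1 X95.269 Y37.572
G1 X76.079 Y52.859
M5
G0 X198.029 Y65.308
M4 S387
G1 X194.045 Y61.019 F3812
G1 X190.721 Y60.545
G1 X188.057 Y63.886
G1 X186.053 Y71.042
G1 X184.709 Y82.014
G1 X184.025 Y96.801
M5
G0 X0.000 Y0.000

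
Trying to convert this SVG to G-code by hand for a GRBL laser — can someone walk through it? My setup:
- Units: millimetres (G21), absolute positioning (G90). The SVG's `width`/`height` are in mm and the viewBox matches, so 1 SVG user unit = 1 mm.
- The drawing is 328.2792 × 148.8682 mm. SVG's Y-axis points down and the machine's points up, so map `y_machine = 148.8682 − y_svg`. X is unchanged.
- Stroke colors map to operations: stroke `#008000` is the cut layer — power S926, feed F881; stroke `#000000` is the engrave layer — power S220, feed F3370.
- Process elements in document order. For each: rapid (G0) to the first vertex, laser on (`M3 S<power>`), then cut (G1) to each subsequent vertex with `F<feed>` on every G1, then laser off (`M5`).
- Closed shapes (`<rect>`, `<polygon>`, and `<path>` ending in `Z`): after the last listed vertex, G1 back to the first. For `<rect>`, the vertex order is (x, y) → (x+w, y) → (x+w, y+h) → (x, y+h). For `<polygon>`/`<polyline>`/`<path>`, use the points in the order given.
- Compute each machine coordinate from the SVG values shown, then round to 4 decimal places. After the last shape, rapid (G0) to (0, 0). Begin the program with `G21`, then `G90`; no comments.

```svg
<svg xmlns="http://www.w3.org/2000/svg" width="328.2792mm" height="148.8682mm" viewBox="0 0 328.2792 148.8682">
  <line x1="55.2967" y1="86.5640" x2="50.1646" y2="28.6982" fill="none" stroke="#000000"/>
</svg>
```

1 u = 1 mm; y_m = 148.8682 − y.

[1] `<line>` line segment, #000000→engrave S220 F3370: (55.2967,62.3042) → (50.1646,120.1700)

G21
G90
G0 X55.2967 Y62.3042
M3 S220
G1 X50.1646 Y120.1700 F3370
M5
G0 X0.0000 Y0.0000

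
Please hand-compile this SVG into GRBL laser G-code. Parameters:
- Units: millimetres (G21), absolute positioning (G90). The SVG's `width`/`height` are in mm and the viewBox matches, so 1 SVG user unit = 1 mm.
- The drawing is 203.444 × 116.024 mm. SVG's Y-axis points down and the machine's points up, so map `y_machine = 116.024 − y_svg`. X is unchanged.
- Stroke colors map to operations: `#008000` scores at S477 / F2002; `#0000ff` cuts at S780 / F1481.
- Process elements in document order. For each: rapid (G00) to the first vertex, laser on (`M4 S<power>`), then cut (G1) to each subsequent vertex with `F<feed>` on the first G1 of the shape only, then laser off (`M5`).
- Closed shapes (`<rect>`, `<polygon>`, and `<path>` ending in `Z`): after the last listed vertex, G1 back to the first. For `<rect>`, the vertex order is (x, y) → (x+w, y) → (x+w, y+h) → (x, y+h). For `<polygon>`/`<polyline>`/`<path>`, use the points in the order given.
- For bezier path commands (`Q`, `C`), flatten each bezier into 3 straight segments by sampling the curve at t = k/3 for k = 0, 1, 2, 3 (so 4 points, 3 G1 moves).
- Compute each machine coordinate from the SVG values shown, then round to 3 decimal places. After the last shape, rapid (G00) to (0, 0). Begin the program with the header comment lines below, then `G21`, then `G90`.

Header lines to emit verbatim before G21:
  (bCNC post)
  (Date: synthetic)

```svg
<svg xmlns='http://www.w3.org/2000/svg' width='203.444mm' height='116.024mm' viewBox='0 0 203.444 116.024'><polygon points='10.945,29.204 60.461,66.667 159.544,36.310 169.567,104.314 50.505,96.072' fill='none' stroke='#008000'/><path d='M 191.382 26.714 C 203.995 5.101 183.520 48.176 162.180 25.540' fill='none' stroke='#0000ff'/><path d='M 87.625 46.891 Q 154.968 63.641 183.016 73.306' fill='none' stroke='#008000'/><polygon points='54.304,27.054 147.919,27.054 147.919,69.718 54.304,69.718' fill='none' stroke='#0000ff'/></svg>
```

Since the viewBox matches the mm dimensions, user units are millimetres directly. The only transform is the Y-flip y_m = 116.024 − y_svg.

Shape 1 is a closed polygon drawn with `<polygon>`. Its stroke #008000 means score at S477, F2002. After flipping Y the toolpath is (10.945,86.820) → (60.461,49.357) → (159.544,79.714) → (169.567,11.710) → (50.505,19.952) → (10.945,86.820), returning to the start.

Shape 2 is a cubic bezier drawn with `<path>`. Its stroke #0000ff means cut at S780, F1481. After flipping Y the toolpath is (191.382,89.310) → (194.159,94.190) → (182.038,84.922) → (162.180,90.484).

Shape 3 is a quadratic bezier drawn with `<path>`. Its stroke #008000 means score at S477, F2002. After flipping Y the toolpath is (87.625,69.133) → (128.154,58.754) → (159.951,49.949) → (183.016,42.718).

Shape 4 is a rectangle drawn with `<polygon>`. Its stroke #0000ff means cut at S780, F1481. After flipping Y the toolpath is (54.304,88.970) → (147.919,88.970) → (147.919,46.306) → (54.304,46.306) → (54.304,88.970), returning to the start.

(bCNC post)
(Date: synthetic)
G21
G90
G00 X10.945 Y86.820
M4 S477
G1 X60.461 Y49.357 F2002
G1 X159.544 Y79.714
G1 X169.567 Y11.710
G1 X50.505 Y19.952
G1 X10.945 Y86.820
M5
G00 X191.382 Y89.310
M4 S780
G1 X194.159 Y94.190 F1481
G1 X182.038 Y84.922
G1 X162.180 Y90.484
M5
G00 X87.625 Y69.133
M4 S477
G1 X128.154 Y58.754 F2002
G1 X159.951 Y49.949
G1 X183.016 Y42.718
M5
G00 X54.304 Y88.970
M4 S780
G1 X147.919 Y88.970 F1481
G1 X147.919 Y46.306
G1 X54.304 Y46.306
G1 X54.304 Y88.970
M5
G00 X0.000 Y0.000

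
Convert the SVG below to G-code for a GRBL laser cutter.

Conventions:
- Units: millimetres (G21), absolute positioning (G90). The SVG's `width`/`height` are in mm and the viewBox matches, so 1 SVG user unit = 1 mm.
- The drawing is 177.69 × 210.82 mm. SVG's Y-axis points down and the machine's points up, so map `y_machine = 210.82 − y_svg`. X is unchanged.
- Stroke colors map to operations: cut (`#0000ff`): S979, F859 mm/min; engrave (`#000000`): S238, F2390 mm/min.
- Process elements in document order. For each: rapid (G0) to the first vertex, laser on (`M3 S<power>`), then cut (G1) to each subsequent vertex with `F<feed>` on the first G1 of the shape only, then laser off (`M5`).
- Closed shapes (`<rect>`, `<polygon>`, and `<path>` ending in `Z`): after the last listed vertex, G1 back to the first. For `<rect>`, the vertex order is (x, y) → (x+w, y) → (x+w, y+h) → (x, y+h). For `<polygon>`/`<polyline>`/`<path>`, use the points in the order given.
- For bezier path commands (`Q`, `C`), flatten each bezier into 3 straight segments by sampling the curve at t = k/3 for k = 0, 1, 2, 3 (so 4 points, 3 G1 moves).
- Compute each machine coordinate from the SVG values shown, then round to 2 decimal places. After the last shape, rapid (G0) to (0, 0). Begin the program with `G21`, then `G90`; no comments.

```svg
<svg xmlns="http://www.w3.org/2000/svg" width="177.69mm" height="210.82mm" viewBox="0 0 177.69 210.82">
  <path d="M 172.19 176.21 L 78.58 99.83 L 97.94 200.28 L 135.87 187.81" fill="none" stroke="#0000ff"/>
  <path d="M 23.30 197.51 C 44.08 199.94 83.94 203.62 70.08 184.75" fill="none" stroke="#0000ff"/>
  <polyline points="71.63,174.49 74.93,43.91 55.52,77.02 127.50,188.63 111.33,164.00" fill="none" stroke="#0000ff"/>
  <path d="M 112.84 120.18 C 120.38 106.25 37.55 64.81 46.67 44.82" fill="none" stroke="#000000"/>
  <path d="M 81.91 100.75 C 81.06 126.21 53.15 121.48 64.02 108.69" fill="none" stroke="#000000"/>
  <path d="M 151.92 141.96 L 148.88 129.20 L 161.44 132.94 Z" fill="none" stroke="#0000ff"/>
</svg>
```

G21
G90
G0 X172.19 Y34.61
M3 S979
G1 X78.58 Y110.99 F859
G1 X97.94 Y10.54
G1 X135.87 Y23.01
M5
G0 X23.30 Y13.31
M3 S979
G1 X47.74 Y11.34 F859
G1 X68.73 Y13.84
G1 X70.08 Y26.07
M5
G0 X71.63 Y36.33
M3 S979
G1 X74.93 Y166.91 F859
G1 X55.52 Y133.80
G1 X127.50 Y22.19
G1 X111.33 Y46.82
M5
G0 X112.84 Y90.64
M3 S238
G1 X97.01 Y111.93 F2390
G1 X61.45 Y140.67
G1 X46.67 Y166.00
M5
G0 X81.91 Y110.07
M3 S238
G1 X74.48 Y93.85 F2390
G1 X63.64 Y92.85
G1 X64.02 Y102.13
M5
G0 X151.92 Y68.86
M3 S979
G1 X148.88 Y81.62 F859
G1 X161.44 Y77.88
G1 X151.92 Y68.86
M5
G0 X0.00 Y0.00

Since the viewBox matches the mm dimensions, user units are millimetres directly. The only transform is the Y-flip y_m = 210.82 − y_svg.

Shape 1 is a open polyline drawn with `<path>`. Its stroke #0000ff means cut at S979, F859. After flipping Y the toolpath is (172.19,34.61) → (78.58,110.99) → (97.94,10.54) → (135.87,23.01).

Shape 2 is a cubic bezier drawn with `<path>`. Its stroke #0000ff means cut at S979, F859. After flipping Y the toolpath is (23.30,13.31) → (47.74,11.34) → (68.73,13.84) → (70.08,26.07).

Shape 3 is a open polyline drawn with `<polyline>`. Its stroke #0000ff means cut at S979, F859. After flipping Y the toolpath is (71.63,36.33) → (74.93,166.91) → (55.52,133.80) → (127.50,22.19) → (111.33,46.82).

Shape 4 is a cubic bezier drawn with `<path>`. Its stroke #000000 means engrave at S238, F2390. After flipping Y the toolpath is (112.84,90.64) → (97.01,111.93) → (61.45,140.67) → (46.67,166.00).

Shape 5 is a cubic bezier drawn with `<path>`. Its stroke #000000 means engrave at S238, F2390. After flipping Y the toolpath is (81.91,110.07) → (74.48,93.85) → (63.64,92.85) → (64.02,102.13).

Shape 6 is a regular polygon drawn with `<path>`. Its stroke #0000ff means cut at S979, F859. After flipping Y the toolpath is (151.92,68.86) → (148.88,81.62) → (161.44,77.88) → (151.92,68.86), returning to the start.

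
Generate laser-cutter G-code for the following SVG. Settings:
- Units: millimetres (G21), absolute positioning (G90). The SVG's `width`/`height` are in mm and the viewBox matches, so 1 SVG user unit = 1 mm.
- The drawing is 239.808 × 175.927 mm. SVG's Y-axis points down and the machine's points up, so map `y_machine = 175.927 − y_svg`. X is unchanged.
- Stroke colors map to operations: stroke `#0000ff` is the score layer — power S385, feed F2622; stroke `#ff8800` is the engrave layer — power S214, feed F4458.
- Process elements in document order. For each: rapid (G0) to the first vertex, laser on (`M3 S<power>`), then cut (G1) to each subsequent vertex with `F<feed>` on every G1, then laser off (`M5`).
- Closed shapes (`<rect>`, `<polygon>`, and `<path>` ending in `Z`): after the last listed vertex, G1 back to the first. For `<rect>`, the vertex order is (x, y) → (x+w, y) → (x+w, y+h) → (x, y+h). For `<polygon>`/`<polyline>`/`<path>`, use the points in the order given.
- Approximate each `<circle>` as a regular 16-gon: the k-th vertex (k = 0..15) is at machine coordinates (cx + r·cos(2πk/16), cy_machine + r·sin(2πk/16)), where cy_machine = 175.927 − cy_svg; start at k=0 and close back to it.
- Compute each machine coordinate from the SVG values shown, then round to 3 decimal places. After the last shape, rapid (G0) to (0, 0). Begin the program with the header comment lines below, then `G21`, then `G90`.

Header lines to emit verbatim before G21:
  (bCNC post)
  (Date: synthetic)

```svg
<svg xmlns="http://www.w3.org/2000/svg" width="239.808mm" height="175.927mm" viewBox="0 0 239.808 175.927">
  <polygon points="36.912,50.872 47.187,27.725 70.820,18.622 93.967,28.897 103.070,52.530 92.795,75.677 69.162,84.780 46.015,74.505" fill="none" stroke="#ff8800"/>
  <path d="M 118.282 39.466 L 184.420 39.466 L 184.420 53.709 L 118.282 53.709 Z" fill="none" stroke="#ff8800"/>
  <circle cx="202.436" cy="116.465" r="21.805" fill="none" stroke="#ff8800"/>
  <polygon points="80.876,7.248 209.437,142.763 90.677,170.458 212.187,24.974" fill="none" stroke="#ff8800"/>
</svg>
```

1 u = 1 mm; y_m = 175.927 − y.

[1] `<polygon>` regular polygon, #ff8800→engrave S214 F4458: (36.912,125.055) → (47.187,148.202) → (70.820,157.305) → (93.967,147.030) → (103.070,123.397) → (92.795,100.250) → (69.162,91.147) → (46.015,101.422) → (36.912,125.055) (closed)

[2] `<path>` rectangle, #ff8800→engrave S214 F4458: (118.282,136.461) → (184.420,136.461) → (184.420,122.218) → (118.282,122.218) → (118.282,136.461) (closed)

[3] `<circle>` circle, #ff8800→engrave S214 F4458: (224.241,59.462) → (222.581,67.806) → (217.854,74.880) → (210.780,79.607) → (202.436,81.267) → (194.092,79.607) → (187.018,74.880) → (182.291,67.806) → (180.631,59.462) → (182.291,51.118) → (187.018,44.044) → (194.092,39.317) → (202.436,37.657) → (210.780,39.317) → (217.854,44.044) → (222.581,51.118) → (224.241,59.462) (closed)

[4] `<polygon>` closed polygon, #ff8800→engrave S214 F4458: (80.876,168.679) → (209.437,33.164) → (90.677,5.469) → (212.187,150.953) → (80.876,168.679) (closed)

(bCNC post)
(Date: synthetic)
G21
G90
G0 X36.912 Y125.055
M3 S214
G1 X47.187 Y148.202 F4458
G1 X70.820 Y157.305 F4458
G1 X93.967 Y147.030 F4458
G1 X103.070 Y123.397 F4458
G1 X92.795 Y100.250 F4458
G1 X69.162 Y91.147 F4458
G1 X46.015 Y101.422 F4458
G1 X36.912 Y125.055 F4458
M5
G0 X118.282 Y136.461
M3 S214
G1 X184.420 Y136.461 F4458
G1 X184.420 Y122.218 F4458
G1 X118.282 Y122.218 F4458
G1 X118.282 Y136.461 F4458
M5
G0 X224.241 Y59.462
M3 S214
G1 X222.581 Y67.806 F4458
G1 X217.854 Y74.880 F4458
G1 X210.780 Y79.607 F4458
G1 X202.436 Y81.267 F4458
G1 X194.092 Y79.607 F4458
G1 X187.018 Y74.880 F4458
G1 X182.291 Y67.806 F4458
G1 X180.631 Y59.462 F4458
G1 X182.291 Y51.118 F4458
G1 X187.018 Y44.044 F4458
G1 X194.092 Y39.317 F4458
G1 X202.436 Y37.657 F4458
G1 X210.780 Y39.317 F4458
G1 X217.854 Y44.044 F4458
G1 X222.581 Y51.118 F4458
G1 X224.241 Y59.462 F4458
M5
G0 X80.876 Y168.679
M3 S214
G1 X209.437 Y33.164 F4458
G1 X90.677 Y5.469 F4458
G1 X212.187 Y150.953 F4458
G1 X80.876 Y168.679 F4458
M5
G0 X0.000 Y0.000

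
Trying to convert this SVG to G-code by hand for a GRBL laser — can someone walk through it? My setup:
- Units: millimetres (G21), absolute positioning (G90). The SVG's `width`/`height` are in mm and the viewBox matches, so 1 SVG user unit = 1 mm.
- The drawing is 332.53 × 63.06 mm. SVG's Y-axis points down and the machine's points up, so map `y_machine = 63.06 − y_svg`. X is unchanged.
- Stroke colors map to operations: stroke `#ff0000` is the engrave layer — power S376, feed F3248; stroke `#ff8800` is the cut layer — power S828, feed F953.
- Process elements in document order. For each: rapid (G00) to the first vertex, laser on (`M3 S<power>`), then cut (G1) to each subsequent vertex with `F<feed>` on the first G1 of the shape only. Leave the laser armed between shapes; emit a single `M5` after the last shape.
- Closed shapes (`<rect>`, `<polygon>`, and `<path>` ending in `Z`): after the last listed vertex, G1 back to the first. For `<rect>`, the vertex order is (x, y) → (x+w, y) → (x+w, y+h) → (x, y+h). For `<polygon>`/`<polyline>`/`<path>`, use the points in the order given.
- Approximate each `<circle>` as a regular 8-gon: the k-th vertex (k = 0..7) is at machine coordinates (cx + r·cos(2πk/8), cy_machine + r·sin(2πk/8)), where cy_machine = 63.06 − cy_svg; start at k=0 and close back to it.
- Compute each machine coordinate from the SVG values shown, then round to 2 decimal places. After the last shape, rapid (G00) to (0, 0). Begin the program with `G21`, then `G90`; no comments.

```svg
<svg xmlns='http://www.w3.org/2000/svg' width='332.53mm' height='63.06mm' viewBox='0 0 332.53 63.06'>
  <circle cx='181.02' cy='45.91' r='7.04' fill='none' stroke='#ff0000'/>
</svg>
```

G21
G90
G00 X188.06 Y17.15
M3 S376
G1 X186.00 Y22.13 F3248
G1 X181.02 Y24.19
G1 X176.04 Y22.13
G1 X173.98 Y17.15
G1 X176.04 Y12.17
G1 X181.02 Y10.11
G1 X186.00 Y12.17
G1 X188.06 Y17.15
M5
G00 X0.00 Y0.00

viewBox `0 0 332.53 63.06` with mm width/height → 1 unit = 1 mm. Flip: y_m = 63.06 − y_svg.

**Shape 1** — `<circle>` circle, stroke `#ff0000` → engrave (S376, F3248). Machine vertices: (188.06,17.15) → (186.00,22.13) → (181.02,24.19) → (176.04,22.13) → (173.98,17.15) → (176.04,12.17) → (181.02,10.11) → (186.00,12.17) → (188.06,17.15). Closed: final G1 returns to the first vertex.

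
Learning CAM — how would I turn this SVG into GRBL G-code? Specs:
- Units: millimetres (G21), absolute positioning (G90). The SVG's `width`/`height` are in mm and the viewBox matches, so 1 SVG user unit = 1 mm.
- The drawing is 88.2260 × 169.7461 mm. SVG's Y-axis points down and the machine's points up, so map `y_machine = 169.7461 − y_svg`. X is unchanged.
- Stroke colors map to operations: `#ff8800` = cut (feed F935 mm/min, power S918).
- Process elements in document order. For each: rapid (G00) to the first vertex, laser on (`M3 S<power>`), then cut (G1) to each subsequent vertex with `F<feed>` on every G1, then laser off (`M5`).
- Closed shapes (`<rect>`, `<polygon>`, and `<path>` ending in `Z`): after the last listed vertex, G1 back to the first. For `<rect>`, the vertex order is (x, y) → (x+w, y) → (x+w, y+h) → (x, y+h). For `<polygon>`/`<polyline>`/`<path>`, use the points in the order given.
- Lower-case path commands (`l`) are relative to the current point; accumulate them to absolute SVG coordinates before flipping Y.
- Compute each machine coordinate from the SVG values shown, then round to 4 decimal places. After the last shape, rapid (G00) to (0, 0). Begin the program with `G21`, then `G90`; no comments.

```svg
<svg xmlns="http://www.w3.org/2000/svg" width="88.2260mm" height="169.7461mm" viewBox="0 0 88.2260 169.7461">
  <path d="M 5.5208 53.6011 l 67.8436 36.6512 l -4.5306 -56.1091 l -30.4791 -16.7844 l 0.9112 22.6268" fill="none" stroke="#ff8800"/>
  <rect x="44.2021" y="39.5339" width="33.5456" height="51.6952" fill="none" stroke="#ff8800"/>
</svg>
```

1 u = 1 mm; y_m = 169.7461 − y.

[1] `<path>` open polyline, #ff8800→cut S918 F935: (5.5208,116.1450) → (73.3644,79.4938) → (68.8338,135.6029) → (38.3547,152.3873) → (39.2659,129.7605)

[2] `<rect>` rectangle, #ff8800→cut S918 F935: (44.2021,130.2122) → (77.7477,130.2122) → (77.7477,78.5170) → (44.2021,78.5170) → (44.2021,130.2122) (closed)

G21
G90
G00 X5.5208 Y116.1450
M3 S918
G1 X73.3644 Y79.4938 F935
G1 X68.8338 Y135.6029 F935
G1 X38.3547 Y152.3873 F935
G1 X39.2659 Y129.7605 F935
M5
G00 X44.2021 Y130.2122
M3 S918
G1 X77.7477 Y130.2122 F935
G1 X77.7477 Y78.5170 F935
G1 X44.2021 Y78.5170 F935
G1 X44.2021 Y130.2122 F935
M5
G00 X0.0000 Y0.0000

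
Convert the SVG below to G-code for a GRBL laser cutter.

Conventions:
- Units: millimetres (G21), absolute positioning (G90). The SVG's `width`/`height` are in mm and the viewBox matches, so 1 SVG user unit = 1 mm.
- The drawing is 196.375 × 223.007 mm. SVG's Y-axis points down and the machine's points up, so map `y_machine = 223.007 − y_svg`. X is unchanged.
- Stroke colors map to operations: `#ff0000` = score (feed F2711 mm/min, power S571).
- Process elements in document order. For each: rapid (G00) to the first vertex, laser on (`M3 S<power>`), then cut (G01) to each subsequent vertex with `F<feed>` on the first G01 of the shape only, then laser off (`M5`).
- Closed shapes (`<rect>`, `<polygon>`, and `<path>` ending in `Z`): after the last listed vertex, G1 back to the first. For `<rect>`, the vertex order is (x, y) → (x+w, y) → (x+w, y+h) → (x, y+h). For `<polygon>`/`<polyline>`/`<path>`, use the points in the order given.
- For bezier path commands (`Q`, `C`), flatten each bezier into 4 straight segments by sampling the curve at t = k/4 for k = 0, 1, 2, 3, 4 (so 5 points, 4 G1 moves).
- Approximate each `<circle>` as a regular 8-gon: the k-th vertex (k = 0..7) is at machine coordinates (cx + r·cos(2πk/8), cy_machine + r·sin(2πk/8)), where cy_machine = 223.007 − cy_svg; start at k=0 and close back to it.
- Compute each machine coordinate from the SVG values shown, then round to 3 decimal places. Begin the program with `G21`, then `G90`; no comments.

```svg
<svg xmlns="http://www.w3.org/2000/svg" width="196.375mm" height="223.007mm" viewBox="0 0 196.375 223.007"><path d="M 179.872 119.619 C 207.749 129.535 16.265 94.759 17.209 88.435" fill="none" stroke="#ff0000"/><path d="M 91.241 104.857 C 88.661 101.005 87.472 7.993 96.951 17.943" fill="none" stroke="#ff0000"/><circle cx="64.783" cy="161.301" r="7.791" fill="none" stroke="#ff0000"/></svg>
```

G21
G90
G00 X179.872 Y103.388
M3 S571
G01 X166.084 Y103.188 F2711
G01 X108.640 Y112.890
G01 X46.147 Y125.637
G01 X17.209 Y134.572
M5
G00 X91.241 Y118.150
M3 S571
G01 X89.712 Y134.755 F2711
G01 X89.574 Y166.783
G01 X91.697 Y196.223
G01 X96.951 Y205.064
M5
G00 X72.574 Y61.706
M3 S571
G01 X70.292 Y67.215 F2711
G01 X64.783 Y69.497
G01 X59.274 Y67.215
G01 X56.992 Y61.706
G01 X59.274 Y56.197
G01 X64.783 Y53.915
G01 X70.292 Y56.197
G01 X72.574 Y61.706
M5

viewBox `0 0 196.375 223.007` with mm width/height → 1 unit = 1 mm. Flip: y_m = 223.007 − y_svg.

**Shape 1** — `<path>` cubic bezier, stroke `#ff0000` → score (S571, F2711). Control points (SVG): P0=(179.872,119.619), P1=(207.749,129.535), P2=(16.265,94.759), P3=(17.209,88.435); sampled at t=k/4. Machine vertices: (179.872,103.388) → (166.084,103.188) → (108.640,112.890) → (46.147,125.637) → (17.209,134.572). Open path.

**Shape 2** — `<path>` cubic bezier, stroke `#ff0000` → score (S571, F2711). Control points (SVG): P0=(91.241,104.857), P1=(88.661,101.005), P2=(87.472,7.993), P3=(96.951,17.943); sampled at t=k/4. Machine vertices: (91.241,118.150) → (89.712,134.755) → (89.574,166.783) → (91.697,196.223) → (96.951,205.064). Open path.

**Shape 3** — `<circle>` circle, stroke `#ff0000` → score (S571, F2711). Machine vertices: (72.574,61.706) → (70.292,67.215) → (64.783,69.497) → (59.274,67.215) → (56.992,61.706) → (59.274,56.197) → (64.783,53.915) → (70.292,56.197) → (72.574,61.706). Closed: final G1 returns to the first vertex.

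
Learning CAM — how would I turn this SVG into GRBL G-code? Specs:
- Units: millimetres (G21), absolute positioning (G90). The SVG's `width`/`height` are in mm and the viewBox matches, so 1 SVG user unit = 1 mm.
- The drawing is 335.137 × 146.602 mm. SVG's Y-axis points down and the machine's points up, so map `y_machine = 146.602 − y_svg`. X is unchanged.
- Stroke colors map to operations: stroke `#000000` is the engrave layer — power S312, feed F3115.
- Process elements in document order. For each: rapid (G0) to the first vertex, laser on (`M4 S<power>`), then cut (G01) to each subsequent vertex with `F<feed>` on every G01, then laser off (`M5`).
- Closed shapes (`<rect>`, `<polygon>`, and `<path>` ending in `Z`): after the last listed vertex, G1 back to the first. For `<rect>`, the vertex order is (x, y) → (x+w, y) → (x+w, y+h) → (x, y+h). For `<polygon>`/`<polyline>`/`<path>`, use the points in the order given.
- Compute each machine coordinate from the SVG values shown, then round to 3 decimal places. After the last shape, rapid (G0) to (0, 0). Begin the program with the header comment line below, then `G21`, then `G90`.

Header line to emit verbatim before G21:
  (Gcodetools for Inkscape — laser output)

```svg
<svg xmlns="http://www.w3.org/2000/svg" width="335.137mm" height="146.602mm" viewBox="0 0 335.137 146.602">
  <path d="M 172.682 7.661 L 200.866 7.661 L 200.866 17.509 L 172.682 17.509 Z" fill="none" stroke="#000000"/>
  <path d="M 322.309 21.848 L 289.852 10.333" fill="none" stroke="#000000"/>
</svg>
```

viewBox `0 0 335.137 146.602` with mm width/height → 1 unit = 1 mm. Flip: y_m = 146.602 − y_svg.

**Shape 1** — `<path>` rectangle, stroke `#000000` → engrave (S312, F3115). Machine vertices: (172.682,138.941) → (200.866,138.941) → (200.866,129.093) → (172.682,129.093) → (172.682,138.941). Closed: final G1 returns to the first vertex.

**Shape 2** — `<path>` line segment, stroke `#000000` → engrave (S312, F3115). Machine vertices: (322.309,124.754) → (289.852,136.269). Open path.

(Gcodetools for Inkscape — laser output)
G21
G90
G0 X172.682 Y138.941
M4 S312
G01 X200.866 Y138.941 F3115
G01 X200.866 Y129.093 F3115
G01 X172.682 Y129.093 F3115
G01 X172.682 Y138.941 F3115
M5
G0 X322.309 Y124.754
M4 S312
G01 X289.852 Y136.269 F3115
M5
G0 X0.000 Y0.000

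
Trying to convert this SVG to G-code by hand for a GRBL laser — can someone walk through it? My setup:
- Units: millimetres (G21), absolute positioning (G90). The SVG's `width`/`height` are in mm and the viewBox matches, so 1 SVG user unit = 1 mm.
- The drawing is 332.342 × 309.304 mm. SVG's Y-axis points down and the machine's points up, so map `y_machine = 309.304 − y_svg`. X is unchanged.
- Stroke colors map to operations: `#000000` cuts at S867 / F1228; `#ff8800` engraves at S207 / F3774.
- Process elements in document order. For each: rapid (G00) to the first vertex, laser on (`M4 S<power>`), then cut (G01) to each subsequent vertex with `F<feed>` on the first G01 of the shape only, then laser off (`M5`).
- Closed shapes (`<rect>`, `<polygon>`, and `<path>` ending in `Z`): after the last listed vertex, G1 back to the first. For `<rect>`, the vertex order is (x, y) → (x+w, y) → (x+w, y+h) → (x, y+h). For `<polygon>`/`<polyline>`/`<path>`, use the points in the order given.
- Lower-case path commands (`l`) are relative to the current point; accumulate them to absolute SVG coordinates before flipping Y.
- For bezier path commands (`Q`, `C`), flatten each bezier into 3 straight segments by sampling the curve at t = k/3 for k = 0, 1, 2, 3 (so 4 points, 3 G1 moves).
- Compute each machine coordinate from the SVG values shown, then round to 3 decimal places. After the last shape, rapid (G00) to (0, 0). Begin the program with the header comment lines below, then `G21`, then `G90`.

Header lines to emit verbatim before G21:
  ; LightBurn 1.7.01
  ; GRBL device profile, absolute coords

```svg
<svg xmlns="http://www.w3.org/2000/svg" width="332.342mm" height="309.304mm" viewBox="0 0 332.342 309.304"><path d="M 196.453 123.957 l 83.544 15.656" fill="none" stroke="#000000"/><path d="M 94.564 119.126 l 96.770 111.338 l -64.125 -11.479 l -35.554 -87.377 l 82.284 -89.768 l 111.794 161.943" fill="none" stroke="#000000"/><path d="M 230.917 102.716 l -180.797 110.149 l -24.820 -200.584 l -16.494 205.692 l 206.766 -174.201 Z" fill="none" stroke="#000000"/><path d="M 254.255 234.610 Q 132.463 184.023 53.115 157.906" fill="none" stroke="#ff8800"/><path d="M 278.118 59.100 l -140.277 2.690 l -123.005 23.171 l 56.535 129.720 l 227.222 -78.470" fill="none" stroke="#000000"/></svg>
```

; LightBurn 1.7.01
; GRBL device profile, absolute coords
G21
G90
G00 X196.453 Y185.347
M4 S867
G01 X279.997 Y169.691 F1228
M5
G00 X94.564 Y190.178
M4 S867
G01 X191.334 Y78.840 F1228
G01 X127.209 Y90.319
G01 X91.655 Y177.696
G01 X173.939 Y267.464
G01 X285.733 Y105.521
M5
G00 X230.917 Y206.588
M4 S867
G01 X50.120 Y96.439 F1228
G01 X25.300 Y297.023
G01 X8.806 Y91.331
G01 X215.572 Y265.532
G01 X230.917 Y206.588
M5
G00 X254.255 Y74.694
M4 S207
G01 X177.776 Y105.700 F3774
G01 X110.730 Y131.268
G01 X53.115 Y151.398
M5
G00 X278.118 Y250.204
M4 S867
G01 X137.841 Y247.514 F1228
G01 X14.836 Y224.343
G01 X71.371 Y94.623
G01 X298.593 Y173.093
M5
G00 X0.000 Y0.000

1 u = 1 mm; y_m = 309.304 − y.

[1] `<path>` line segment, #000000→cut S867 F1228: (196.453,185.347) → (279.997,169.691)

[2] `<path>` open polyline, #000000→cut S867 F1228: (94.564,190.178) → (191.334,78.840) → (127.209,90.319) → (91.655,177.696) → (173.939,267.464) → (285.733,105.521)

[3] `<path>` closed polygon, #000000→cut S867 F1228: (230.917,206.588) → (50.120,96.439) → (25.300,297.023) → (8.806,91.331) → (215.572,265.532) → (230.917,206.588) (closed)

[4] `<path>` quadratic bezier, #ff8800→engrave S207 F3774: (254.255,74.694) → (177.776,105.700) → (110.730,131.268) → (53.115,151.398)

[5] `<path>` open polyline, #000000→cut S867 F1228: (278.118,250.204) → (137.841,247.514) → (14.836,224.343) → (71.371,94.623) → (298.593,173.093)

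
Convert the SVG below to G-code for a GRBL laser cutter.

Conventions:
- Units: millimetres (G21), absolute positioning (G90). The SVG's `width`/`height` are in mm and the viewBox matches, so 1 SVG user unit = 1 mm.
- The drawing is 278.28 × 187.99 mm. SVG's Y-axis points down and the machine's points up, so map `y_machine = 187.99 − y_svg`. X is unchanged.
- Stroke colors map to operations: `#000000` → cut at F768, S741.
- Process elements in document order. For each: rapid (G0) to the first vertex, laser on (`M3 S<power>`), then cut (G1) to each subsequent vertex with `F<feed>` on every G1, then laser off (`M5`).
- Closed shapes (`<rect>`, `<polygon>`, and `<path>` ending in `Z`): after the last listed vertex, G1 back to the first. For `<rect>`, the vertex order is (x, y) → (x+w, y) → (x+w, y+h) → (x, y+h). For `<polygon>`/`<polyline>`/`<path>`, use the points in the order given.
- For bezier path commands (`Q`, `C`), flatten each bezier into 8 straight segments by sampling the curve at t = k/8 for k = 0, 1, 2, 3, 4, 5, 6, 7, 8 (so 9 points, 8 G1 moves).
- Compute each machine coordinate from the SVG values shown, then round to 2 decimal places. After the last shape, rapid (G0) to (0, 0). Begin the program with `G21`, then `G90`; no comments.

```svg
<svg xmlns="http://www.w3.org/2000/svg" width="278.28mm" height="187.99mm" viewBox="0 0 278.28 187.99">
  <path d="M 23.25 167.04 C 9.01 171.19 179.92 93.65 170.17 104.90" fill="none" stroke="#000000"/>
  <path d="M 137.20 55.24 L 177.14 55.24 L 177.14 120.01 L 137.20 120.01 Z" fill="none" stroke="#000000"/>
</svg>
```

1 u = 1 mm; y_m = 187.99 − y.

[1] `<path>` cubic bezier, #000000→cut S741 F768: (23.25,20.95) → (25.87,22.89) → (41.57,30.49) → (66.05,41.75) → (95.03,54.68) → (124.21,67.28) → (149.32,77.54) → (166.07,83.48) → (170.17,83.09)

[2] `<path>` rectangle, #000000→cut S741 F768: (137.20,132.75) → (177.14,132.75) → (177.14,67.98) → (137.20,67.98) → (137.20,132.75) (closed)

G21
G90
G0 X23.25 Y20.95
M3 S741
G1 X25.87 Y22.89 F768
G1 X41.57 Y30.49 F768
G1 X66.05 Y41.75 F768
G1 X95.03 Y54.68 F768
G1 X124.21 Y67.28 F768
G1 X149.32 Y77.54 F768
G1 X166.07 Y83.48 F768
G1 X170.17 Y83.09 F768
M5
G0 X137.20 Y132.75
M3 S741
G1 X177.14 Y132.75 F768
G1 X177.14 Y67.98 F768
G1 X137.20 Y67.98 F768
G1 X137.20 Y132.75 F768
M5
G0 X0.00 Y0.00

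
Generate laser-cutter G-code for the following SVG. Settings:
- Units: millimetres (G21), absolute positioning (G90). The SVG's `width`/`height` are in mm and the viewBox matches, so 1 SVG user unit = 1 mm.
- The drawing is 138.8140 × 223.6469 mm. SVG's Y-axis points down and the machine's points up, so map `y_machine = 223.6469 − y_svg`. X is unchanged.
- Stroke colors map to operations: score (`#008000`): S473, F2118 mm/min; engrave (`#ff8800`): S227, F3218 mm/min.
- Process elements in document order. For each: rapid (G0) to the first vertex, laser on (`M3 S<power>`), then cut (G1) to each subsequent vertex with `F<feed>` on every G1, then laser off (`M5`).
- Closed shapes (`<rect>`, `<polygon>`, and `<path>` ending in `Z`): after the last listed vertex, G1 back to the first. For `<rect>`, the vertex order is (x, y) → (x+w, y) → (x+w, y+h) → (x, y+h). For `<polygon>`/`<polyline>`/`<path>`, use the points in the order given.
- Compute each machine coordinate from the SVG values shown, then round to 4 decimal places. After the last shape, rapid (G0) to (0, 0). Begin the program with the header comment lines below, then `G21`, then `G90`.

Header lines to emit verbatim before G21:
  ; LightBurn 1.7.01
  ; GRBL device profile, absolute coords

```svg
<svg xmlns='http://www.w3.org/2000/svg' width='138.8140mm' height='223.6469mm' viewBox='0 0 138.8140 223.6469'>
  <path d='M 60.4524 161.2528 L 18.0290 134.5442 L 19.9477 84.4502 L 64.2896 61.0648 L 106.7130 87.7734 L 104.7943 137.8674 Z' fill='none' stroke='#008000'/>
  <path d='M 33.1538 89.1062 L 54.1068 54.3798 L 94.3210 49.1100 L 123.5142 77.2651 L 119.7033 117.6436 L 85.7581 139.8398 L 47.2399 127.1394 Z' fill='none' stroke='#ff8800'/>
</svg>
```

; LightBurn 1.7.01
; GRBL device profile, absolute coords
G21
G90
G0 X60.4524 Y62.3941
M3 S473
G1 X18.0290 Y89.1027 F2118
G1 X19.9477 Y139.1967 F2118
G1 X64.2896 Y162.5821 F2118
G1 X106.7130 Y135.8735 F2118
G1 X104.7943 Y85.7795 F2118
G1 X60.4524 Y62.3941 F2118
M5
G0 X33.1538 Y134.5407
M3 S227
G1 X54.1068 Y169.2671 F3218
G1 X94.3210 Y174.5369 F3218
G1 X123.5142 Y146.3818 F3218
G1 X119.7033 Y106.0033 F3218
G1 X85.7581 Y83.8071 F3218
G1 X47.2399 Y96.5075 F3218
G1 X33.1538 Y134.5407 F3218
M5
G0 X0.0000 Y0.0000

1 u = 1 mm; y_m = 223.6469 − y.

[1] `<path>` regular polygon, #008000→score S473 F2118: (60.4524,62.3941) → (18.0290,89.1027) → (19.9477,139.1967) → (64.2896,162.5821) → (106.7130,135.8735) → (104.7943,85.7795) → (60.4524,62.3941) (closed)

[2] `<path>` regular polygon, #ff8800→engrave S227 F3218: (33.1538,134.5407) → (54.1068,169.2671) → (94.3210,174.5369) → (123.5142,146.3818) → (119.7033,106.0033) → (85.7581,83.8071) → (47.2399,96.5075) → (33.1538,134.5407) (closed)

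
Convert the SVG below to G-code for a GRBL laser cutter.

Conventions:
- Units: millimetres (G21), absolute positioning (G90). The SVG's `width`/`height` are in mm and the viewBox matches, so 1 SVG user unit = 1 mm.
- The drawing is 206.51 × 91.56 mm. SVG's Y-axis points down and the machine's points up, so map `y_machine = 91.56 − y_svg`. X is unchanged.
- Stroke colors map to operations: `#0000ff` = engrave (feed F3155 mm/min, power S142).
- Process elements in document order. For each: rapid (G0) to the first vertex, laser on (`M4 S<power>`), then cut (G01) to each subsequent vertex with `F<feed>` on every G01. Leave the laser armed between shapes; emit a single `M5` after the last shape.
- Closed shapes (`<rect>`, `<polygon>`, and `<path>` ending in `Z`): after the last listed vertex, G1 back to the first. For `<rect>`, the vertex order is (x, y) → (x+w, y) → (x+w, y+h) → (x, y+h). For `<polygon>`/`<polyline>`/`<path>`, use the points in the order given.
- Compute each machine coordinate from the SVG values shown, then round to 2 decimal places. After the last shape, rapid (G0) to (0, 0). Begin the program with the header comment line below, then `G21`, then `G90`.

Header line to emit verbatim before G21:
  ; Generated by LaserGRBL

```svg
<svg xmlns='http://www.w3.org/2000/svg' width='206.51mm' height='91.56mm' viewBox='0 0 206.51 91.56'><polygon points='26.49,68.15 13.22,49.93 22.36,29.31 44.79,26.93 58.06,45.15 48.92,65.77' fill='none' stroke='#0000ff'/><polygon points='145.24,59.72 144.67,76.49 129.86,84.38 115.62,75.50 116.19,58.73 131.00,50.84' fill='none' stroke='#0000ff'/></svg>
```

1 u = 1 mm; y_m = 91.56 − y.

[1] `<polygon>` regular polygon, #0000ff→engrave S142 F3155: (26.49,23.41) → (13.22,41.63) → (22.36,62.25) → (44.79,64.63) → (58.06,46.41) → (48.92,25.79) → (26.49,23.41) (closed)

[2] `<polygon>` regular polygon, #0000ff→engrave S142 F3155: (145.24,31.84) → (144.67,15.07) → (129.86,7.18) → (115.62,16.06) → (116.19,32.83) → (131.00,40.72) → (145.24,31.84) (closed)

; Generated by LaserGRBL
G21
G90
G0 X26.49 Y23.41
M4 S142
G01 X13.22 Y41.63 F3155
G01 X22.36 Y62.25 F3155
G01 X44.79 Y64.63 F3155
G01 X58.06 Y46.41 F3155
G01 X48.92 Y25.79 F3155
G01 X26.49 Y23.41 F3155
G0 X145.24 Y31.84
M4 S142
G01 X144.67 Y15.07 F3155
G01 X129.86 Y7.18 F3155
G01 X115.62 Y16.06 F3155
G01 X116.19 Y32.83 F3155
G01 X131.00 Y40.72 F3155
G01 X145.24 Y31.84 F3155
M5
G0 X0.00 Y0.00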